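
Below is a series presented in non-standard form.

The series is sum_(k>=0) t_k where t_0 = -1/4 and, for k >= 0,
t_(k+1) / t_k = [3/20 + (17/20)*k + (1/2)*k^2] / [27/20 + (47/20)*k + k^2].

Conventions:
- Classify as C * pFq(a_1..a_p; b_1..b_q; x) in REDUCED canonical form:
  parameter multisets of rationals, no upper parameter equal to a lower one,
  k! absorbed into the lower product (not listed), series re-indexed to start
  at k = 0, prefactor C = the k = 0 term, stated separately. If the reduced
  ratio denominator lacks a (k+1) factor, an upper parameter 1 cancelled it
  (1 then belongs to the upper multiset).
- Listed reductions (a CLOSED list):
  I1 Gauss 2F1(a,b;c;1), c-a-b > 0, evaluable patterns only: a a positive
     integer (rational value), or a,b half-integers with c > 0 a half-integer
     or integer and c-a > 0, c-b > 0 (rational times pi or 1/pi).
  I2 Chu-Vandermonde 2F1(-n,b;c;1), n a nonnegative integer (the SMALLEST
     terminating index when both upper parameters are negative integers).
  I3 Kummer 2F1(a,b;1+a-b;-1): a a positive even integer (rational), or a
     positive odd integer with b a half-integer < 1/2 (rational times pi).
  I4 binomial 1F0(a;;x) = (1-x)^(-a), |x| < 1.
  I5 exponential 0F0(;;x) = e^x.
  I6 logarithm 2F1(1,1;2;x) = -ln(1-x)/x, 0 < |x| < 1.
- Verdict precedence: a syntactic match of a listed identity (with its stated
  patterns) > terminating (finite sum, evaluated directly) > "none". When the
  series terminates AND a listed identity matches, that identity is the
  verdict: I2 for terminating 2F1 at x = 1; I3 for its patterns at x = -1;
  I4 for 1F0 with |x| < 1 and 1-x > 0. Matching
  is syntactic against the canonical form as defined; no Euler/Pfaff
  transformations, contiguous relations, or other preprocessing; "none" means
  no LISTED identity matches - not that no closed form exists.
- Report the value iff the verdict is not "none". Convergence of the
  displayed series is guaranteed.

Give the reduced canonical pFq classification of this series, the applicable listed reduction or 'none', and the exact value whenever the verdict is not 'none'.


Structural cue: t_0 = -1/4 here, and the expanded ratio factors over Q; C = -1/4, roots give parameters.
Term ratio: r(k) = (1/2) * (k+1/5) (k+3/2) / [(k+27/20) (k+1)] ; factor over Q: parameters, x = (1/2), and C = -1/4.

This is -1/4 * 2F1(1/5, 3/2; 27/20; 1/2) in reduced canonical form. Verdict: none (x = 1/2): each listed identity misses the multisets {1/5, 3/2} ; {27/20}.


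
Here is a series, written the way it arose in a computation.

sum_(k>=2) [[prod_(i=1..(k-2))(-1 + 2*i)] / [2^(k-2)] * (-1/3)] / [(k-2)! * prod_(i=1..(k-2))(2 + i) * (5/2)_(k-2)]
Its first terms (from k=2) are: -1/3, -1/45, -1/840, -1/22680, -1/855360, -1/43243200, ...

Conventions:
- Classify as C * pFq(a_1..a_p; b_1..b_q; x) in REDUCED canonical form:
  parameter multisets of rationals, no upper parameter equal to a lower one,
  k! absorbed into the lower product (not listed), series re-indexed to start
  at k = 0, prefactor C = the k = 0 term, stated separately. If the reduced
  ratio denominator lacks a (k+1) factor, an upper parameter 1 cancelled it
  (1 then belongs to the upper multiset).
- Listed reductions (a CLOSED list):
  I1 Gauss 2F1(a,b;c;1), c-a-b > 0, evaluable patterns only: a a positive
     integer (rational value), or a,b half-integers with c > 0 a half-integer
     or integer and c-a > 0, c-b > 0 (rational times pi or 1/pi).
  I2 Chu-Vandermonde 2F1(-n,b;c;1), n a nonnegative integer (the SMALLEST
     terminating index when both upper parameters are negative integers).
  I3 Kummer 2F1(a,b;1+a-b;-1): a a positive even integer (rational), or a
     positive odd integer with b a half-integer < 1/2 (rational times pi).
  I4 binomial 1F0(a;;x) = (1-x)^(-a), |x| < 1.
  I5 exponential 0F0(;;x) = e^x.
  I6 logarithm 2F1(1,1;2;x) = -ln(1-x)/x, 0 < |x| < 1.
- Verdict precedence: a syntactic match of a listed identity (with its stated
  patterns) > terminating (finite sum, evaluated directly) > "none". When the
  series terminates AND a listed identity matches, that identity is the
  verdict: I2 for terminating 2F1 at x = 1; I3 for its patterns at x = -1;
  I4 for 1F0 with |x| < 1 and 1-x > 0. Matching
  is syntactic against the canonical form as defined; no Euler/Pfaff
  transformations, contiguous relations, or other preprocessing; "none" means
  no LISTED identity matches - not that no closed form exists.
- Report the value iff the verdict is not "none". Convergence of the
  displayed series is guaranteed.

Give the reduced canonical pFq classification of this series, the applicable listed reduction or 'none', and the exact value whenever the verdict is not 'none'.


The series (x = 1) is 1F2: upper {1/2}, lower {5/2, 3}, prefactor -1/3. Verdict: none - this 1F2 at x = 1 matches no listed pattern, and upper {1/2} holds no stopper.

Key observation: x = 1 and the odd product 1*3*...*(2k-1) (C = -1/3, x = 1) is 2^k (1/2)_k.
Ratio: r(k) = 1 * (k+1/2) / [(k+5/2) (k+3) (k+1)] - rational in k. x = 1; t_0 = -1/3; negate the roots.


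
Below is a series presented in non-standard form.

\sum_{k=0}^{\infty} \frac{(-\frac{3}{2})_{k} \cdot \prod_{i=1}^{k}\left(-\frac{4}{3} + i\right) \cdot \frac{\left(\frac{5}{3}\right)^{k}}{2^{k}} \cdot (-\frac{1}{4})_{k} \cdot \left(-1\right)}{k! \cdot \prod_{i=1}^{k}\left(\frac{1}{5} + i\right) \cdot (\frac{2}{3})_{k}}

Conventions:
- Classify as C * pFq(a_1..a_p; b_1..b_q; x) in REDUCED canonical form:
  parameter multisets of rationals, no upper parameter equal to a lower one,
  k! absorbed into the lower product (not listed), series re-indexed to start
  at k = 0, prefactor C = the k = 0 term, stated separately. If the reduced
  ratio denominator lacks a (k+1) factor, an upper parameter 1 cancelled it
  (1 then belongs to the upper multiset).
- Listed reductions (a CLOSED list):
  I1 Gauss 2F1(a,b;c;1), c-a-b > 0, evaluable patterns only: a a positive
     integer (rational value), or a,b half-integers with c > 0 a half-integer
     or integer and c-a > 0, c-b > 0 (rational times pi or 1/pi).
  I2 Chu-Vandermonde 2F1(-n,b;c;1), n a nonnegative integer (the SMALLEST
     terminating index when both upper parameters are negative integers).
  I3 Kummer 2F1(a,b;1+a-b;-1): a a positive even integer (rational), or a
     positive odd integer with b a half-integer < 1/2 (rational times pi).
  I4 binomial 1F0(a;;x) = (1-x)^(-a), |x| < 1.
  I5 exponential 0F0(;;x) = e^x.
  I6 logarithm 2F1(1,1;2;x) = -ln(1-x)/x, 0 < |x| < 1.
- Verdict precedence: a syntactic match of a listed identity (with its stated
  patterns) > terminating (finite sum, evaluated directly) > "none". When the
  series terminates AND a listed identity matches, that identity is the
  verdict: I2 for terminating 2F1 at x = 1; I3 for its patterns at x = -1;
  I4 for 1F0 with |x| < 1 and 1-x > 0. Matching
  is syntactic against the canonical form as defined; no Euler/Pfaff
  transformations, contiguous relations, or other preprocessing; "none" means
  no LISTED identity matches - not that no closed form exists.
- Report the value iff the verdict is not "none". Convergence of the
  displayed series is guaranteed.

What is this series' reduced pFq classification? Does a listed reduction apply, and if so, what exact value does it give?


Key observation: with t_0 = -1, the lower running product (C = -1, x = 5/6) is a rising factorial.
Step ratio: r(k) = \frac{5}{6} * (k-\frac{3}{2}) (k-\frac{1}{3}) (k-\frac{1}{4}) / [(k+\frac{2}{3}) (k+\frac{6}{5}) (k+1)] - poly over poly, x = \frac{5}{6} from leading terms; C = -1 at k = 0.

Reduced: x = \frac{5}{6}, 3F2, upper = {-\frac{3}{2}, -\frac{1}{3}, -\frac{1}{4}}, lower = {\frac{2}{3}, \frac{6}{5}}, C = -1. Verdict: no listed reduction: x = \frac{5}{6} and upper {-\frac{3}{2}, -\frac{1}{3}, -\frac{1}{4}} fail every I1-I6 pattern.


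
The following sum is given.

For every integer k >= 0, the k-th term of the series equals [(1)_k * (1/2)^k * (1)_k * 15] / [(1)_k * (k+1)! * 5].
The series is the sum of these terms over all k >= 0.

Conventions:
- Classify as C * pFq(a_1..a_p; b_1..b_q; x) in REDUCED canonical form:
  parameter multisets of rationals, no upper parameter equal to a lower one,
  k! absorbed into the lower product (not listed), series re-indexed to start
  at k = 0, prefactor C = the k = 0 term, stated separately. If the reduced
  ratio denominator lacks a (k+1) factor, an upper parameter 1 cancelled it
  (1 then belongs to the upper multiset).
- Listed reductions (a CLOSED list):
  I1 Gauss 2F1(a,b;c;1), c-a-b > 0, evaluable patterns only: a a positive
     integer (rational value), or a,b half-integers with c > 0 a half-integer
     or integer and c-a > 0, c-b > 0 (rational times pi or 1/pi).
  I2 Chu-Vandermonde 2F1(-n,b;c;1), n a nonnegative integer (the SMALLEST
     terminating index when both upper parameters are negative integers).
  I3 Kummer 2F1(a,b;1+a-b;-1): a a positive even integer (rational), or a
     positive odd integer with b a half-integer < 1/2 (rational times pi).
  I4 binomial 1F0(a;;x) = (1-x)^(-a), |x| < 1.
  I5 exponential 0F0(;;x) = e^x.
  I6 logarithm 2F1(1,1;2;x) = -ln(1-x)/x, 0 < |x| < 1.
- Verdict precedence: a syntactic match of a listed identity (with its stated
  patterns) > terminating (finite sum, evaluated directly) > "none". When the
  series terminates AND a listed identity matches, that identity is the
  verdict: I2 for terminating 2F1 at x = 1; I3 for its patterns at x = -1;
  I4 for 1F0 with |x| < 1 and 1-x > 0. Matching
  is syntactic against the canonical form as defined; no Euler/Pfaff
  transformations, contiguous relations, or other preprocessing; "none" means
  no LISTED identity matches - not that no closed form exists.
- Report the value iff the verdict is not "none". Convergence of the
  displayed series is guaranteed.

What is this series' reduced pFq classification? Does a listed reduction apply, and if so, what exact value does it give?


At argument 1/2: a 2F1 with upper {1, 1}, lower {2}, scaled by C = 3. Verdict (x = 1/2): logarithm (I6) applies (the logarithm: parameters (1,1;2), x = 1/2). Sum: (-6) * ln(1/2).

First insight: with t_0 = 3, (1)_k (C = 3) is k! itself.
Ratio: r(k) = (1/2) * (k+1) (k+1) / [(k+2) (k+1)] - rational in k, leading ratio (1/2); with t_0 = 3, classification follows.


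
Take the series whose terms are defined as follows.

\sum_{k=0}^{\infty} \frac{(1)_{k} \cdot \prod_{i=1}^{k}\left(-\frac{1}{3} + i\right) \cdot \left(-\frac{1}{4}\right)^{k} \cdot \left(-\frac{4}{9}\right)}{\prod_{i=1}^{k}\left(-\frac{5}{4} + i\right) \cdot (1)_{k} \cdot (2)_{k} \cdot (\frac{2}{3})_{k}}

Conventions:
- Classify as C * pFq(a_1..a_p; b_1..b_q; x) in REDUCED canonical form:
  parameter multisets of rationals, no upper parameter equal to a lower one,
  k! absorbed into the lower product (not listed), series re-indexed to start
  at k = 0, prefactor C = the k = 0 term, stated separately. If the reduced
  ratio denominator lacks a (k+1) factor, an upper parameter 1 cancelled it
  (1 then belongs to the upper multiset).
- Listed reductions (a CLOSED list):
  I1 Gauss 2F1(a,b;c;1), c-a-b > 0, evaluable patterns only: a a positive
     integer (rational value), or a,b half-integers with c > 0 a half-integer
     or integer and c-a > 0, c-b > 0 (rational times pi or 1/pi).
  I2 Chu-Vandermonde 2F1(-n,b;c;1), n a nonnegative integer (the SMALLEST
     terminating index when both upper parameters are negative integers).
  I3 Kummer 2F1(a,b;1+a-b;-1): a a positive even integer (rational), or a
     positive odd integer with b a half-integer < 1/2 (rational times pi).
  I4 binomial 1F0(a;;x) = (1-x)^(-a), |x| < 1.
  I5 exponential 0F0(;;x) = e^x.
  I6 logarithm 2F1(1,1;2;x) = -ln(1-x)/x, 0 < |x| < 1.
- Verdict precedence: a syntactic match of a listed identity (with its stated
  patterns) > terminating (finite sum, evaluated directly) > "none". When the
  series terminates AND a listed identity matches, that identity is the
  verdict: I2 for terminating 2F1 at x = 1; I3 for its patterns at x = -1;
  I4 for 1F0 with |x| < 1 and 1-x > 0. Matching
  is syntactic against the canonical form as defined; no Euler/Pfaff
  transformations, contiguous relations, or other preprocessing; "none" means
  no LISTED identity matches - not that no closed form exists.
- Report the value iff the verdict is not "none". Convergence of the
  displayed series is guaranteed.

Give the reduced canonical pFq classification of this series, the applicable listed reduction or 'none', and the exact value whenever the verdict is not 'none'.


Classification (C = -\frac{4}{9}): 1F2 with upper {1}, lower {-\frac{1}{4}, 2}, argument x = -\frac{1}{4}. Verdict: none (x = -\frac{1}{4}): each listed identity misses the multisets {1} ; {-\frac{1}{4}, 2}.

First insight: x = -\frac{1}{4} and the running product (prefactor -4/9) telescopes to a rising factorial.
Term ratio: r(k) = -\frac{1}{4} * (k+1) / [(k-\frac{1}{4}) (k+2) (k+1)] - poly over poly, x = -\frac{1}{4} from leading terms; C = -\frac{4}{9} at k = 0.


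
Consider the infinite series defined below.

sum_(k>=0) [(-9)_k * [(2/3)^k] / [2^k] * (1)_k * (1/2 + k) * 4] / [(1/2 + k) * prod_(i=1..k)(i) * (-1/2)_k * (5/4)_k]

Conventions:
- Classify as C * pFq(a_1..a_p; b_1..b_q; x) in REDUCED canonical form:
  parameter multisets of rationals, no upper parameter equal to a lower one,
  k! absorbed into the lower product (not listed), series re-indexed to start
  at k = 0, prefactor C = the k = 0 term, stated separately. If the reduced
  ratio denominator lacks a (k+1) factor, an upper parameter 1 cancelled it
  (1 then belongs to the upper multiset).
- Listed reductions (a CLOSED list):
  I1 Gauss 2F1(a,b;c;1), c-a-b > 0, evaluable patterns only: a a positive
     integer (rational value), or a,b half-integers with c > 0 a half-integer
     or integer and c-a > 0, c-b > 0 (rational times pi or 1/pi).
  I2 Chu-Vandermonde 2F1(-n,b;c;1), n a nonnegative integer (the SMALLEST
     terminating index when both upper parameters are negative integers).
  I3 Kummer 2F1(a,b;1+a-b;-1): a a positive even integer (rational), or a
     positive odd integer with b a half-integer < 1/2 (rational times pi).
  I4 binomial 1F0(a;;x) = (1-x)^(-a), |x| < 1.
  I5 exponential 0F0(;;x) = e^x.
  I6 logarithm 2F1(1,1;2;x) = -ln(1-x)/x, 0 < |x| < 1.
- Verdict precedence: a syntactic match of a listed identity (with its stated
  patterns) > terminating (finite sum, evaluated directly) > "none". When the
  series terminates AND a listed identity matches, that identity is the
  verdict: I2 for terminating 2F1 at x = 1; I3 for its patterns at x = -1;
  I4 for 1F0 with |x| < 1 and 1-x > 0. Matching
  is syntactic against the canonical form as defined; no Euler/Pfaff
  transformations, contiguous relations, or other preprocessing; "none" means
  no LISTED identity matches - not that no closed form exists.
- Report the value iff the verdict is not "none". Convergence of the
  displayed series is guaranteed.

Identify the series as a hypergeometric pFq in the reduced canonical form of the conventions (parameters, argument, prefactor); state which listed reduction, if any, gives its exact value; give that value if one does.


At argument 1/3: a 2F2 with upper {-9, 1}, lower {-1/2, 5/4}, scaled by C = 4. Verdict: terminating (-9 upstairs). 10 nonzero terms in all; added directly. Sum: -11119196644108089164/2601807055065343125.

Structural cue: t_0 being 4, striking the common factor k + 1/2 reduces the term (C = 4).
Term ratio: r(k) = (1/3) * (k-9) (k+1) / [(k-1/2) (k+5/4) (k+1)] ; factor over Q: parameters, x = (1/3), and C = 4.


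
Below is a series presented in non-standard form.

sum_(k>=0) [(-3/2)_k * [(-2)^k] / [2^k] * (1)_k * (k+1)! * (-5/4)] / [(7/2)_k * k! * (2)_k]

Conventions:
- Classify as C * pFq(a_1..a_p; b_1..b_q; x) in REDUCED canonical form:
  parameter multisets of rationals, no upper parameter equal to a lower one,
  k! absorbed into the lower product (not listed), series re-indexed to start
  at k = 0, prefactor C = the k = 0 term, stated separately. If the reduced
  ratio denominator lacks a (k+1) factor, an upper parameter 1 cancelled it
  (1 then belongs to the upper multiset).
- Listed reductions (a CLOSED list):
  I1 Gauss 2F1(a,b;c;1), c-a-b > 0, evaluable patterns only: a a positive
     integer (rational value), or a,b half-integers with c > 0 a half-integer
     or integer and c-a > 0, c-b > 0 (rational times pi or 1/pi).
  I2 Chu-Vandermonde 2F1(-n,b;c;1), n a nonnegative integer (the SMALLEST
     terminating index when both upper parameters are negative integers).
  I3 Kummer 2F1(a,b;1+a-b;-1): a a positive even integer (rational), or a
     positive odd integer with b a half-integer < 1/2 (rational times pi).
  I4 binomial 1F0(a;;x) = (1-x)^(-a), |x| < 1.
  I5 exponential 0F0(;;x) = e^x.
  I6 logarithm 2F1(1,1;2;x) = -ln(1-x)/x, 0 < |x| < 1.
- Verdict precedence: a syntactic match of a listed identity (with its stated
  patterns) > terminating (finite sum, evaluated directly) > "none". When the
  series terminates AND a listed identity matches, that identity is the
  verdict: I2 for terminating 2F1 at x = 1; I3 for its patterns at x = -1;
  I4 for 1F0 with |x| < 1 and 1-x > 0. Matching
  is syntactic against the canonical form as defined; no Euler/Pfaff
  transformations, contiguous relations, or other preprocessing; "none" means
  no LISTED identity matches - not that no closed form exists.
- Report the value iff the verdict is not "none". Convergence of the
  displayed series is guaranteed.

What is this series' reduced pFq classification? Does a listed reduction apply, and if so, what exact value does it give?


Classification (C = -5/4): 2F1 with upper {-3/2, 1}, lower {7/2}, argument x = -1. Verdict: this is Kummer (I3) (x = -1; c = 7/2 equals 1+a-b for upper {-3/2, 1}: listed pattern). Hence: (-75/128) * pi.

The tell: x = (-1) and the parameter 2 appears in both the upper and lower lists and cancels.
Ratio: r(k) = (-1) * (k-3/2) (k+1) / [(k+7/2) (k+1)] - rational in k. x = (-1); t_0 = -5/4; negate the roots.


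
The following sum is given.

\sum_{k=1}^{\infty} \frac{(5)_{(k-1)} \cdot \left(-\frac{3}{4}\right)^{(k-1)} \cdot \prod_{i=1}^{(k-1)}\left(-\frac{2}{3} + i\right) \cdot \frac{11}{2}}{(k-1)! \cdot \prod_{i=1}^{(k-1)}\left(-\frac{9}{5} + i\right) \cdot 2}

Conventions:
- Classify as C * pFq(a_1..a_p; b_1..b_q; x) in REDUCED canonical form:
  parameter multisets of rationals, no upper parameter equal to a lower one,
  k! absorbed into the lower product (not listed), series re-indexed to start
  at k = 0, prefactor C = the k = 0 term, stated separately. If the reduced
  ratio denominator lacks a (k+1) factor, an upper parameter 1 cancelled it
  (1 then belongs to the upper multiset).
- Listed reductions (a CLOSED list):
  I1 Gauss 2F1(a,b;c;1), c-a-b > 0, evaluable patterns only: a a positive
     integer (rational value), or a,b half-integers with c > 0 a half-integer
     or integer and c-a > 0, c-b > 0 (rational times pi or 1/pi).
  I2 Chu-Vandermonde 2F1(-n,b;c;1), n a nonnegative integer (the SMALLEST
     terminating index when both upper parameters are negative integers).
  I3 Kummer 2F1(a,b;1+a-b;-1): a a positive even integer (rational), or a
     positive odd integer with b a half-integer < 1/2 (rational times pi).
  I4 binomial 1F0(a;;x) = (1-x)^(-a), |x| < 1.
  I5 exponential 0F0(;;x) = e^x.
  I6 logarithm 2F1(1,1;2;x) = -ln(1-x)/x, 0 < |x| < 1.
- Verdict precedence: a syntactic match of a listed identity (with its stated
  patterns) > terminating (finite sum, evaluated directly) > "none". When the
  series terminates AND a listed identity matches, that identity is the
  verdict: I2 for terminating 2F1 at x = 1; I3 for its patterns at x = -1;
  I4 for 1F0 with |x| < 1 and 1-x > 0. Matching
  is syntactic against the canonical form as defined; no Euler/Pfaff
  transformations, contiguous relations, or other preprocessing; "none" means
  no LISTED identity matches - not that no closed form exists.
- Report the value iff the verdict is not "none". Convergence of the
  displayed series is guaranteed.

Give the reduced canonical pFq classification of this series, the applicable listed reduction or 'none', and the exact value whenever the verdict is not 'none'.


Reduced: x = -\frac{3}{4}, 2F1, upper = {\frac{1}{3}, 5}, lower = {-\frac{4}{5}}, C = \frac{11}{4}. Verdict: none - at argument -\frac{3}{4} the multisets {\frac{1}{3}, 5} ; {-\frac{4}{5}} match no listed identity.

Key step: with t_0 = \frac{11}{4}, the constant factors (C = 11/4) combine into one prefactor.
Term ratio: r(k) = -\frac{3}{4} * (k+\frac{1}{3}) (k+5) / [(k-\frac{4}{5}) (k+1)] - rational; roots negated = parameters, x = -\frac{3}{4}, C = \frac{11}{4}.


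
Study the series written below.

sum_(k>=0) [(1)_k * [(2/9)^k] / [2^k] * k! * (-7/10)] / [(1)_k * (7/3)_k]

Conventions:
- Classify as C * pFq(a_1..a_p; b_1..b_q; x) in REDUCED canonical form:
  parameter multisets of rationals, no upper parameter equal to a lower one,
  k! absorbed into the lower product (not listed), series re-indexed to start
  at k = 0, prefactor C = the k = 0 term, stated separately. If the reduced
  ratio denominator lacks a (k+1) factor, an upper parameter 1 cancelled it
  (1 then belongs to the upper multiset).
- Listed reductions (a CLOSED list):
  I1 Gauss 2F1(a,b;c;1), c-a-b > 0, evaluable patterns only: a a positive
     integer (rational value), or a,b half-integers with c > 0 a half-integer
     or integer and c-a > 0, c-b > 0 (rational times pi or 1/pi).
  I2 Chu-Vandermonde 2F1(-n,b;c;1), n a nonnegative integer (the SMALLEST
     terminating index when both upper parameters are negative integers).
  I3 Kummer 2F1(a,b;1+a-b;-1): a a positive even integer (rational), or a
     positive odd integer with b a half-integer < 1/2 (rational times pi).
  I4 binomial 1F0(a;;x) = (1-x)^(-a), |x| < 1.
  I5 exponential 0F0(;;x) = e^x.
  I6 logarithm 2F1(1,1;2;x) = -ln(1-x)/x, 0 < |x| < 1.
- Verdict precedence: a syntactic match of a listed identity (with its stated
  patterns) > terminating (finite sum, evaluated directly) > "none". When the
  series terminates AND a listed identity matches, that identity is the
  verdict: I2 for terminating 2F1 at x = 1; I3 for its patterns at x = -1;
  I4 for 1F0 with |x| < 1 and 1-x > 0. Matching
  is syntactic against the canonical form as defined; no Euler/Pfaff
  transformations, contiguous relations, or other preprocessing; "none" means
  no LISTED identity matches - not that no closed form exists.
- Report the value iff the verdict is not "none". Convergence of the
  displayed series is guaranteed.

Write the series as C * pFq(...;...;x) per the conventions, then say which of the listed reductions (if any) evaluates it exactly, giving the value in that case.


Canonical form: C = -7/10 times 2F1 with upper {1, 1}, lower {7/3}, x = 1/9. Verdict: none. No listed pattern accepts 2F1(1, 1; 7/3; 1/9).

Key observation: t_0 being -7/10, the factorial ratio (C = -7/10, x = 1/9) (k+a-1)!/(a-1)! is a rising factorial (a)_k.
Term ratio: r(k) = (1/9) * (k+1) (k+1) / [(k+7/3) (k+1)] ; factor over Q: parameters, x = (1/9), and C = -7/10.


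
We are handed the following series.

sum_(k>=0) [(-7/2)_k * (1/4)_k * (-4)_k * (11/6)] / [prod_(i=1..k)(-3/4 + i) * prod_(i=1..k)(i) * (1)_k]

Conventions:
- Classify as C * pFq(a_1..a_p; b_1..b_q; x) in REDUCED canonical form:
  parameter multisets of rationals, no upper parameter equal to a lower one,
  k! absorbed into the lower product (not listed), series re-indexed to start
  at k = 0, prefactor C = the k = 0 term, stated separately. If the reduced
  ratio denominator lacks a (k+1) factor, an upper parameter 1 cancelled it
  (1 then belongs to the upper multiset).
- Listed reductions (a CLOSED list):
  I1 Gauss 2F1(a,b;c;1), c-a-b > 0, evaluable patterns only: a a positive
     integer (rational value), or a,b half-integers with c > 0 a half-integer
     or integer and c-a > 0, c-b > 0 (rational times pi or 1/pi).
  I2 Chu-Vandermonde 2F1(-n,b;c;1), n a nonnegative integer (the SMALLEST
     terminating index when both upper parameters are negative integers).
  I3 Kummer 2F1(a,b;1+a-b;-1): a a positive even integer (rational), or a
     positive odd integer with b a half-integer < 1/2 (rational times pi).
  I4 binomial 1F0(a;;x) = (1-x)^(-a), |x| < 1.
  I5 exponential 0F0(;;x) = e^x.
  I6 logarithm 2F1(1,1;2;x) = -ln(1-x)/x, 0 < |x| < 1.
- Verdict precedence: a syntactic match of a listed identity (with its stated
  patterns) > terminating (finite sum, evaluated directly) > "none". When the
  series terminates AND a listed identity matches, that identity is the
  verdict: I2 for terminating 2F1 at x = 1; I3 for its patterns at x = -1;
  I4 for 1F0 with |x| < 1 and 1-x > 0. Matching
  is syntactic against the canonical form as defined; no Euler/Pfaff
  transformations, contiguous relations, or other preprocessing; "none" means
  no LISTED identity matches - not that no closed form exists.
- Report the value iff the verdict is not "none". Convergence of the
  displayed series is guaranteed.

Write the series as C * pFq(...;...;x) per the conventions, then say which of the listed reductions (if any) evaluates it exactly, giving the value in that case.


This is 11/6 * 2F1(-4, -7/2; 1; 1) in reduced canonical form. Verdict at x = 1: Chu-Vandermonde (I2) matches (terminating 2F1 at x = 1 with n = 4, b = -7/2, c = 1). Exact value: 23595/256.

Key observation: t_0 being 11/6, the product of the first k integers (C = 11/6, x = 1) is k!.
Adjacent-term ratio: r(k) = 1 * (k-4) (k-7/2) / [(k+1) (k+1)] - rational; roots negated = parameters, x = 1, C = 11/6.


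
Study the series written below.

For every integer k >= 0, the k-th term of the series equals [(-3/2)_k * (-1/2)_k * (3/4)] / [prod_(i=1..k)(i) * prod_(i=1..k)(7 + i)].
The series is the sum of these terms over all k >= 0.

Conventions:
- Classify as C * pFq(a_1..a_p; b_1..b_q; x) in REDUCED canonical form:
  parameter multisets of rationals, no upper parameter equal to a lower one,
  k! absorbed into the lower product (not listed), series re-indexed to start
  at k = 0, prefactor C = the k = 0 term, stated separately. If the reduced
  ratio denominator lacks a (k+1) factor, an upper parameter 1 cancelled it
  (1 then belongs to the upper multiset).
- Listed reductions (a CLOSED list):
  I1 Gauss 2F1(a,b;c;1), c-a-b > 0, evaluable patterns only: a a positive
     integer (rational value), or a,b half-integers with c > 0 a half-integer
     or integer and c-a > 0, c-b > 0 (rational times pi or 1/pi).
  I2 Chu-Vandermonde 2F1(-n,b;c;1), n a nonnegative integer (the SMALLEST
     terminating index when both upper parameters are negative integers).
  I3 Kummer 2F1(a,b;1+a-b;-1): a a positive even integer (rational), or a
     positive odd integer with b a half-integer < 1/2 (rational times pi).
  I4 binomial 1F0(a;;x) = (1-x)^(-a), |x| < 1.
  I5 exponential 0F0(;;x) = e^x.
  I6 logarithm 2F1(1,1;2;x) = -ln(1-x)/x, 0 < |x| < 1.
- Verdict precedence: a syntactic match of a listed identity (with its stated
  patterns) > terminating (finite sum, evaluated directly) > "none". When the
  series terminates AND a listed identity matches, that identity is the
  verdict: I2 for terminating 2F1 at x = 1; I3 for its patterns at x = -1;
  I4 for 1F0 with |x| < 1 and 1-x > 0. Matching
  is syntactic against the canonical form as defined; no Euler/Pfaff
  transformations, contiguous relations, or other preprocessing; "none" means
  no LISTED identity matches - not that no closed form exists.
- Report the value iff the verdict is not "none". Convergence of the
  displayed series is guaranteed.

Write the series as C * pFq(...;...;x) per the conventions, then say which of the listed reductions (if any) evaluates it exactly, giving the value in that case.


At argument 1: a 2F1 with upper {-3/2, -1/2}, lower {8}, scaled by C = 3/4. Verdict: the half-integer Gauss pattern (I1) fires (x = 1; upper {-3/2, -1/2} half-integers, c = 8 in the evaluable pattern). Exact value: (67108864/26072475) / pi.

Key step: t_0 = 3/4 here, and the product of the first k integers (C = 3/4) is k!.
Step ratio: r(k) = 1 * (k-3/2) (k-1/2) / [(k+8) (k+1)] - rational; roots negated = parameters, x = 1, C = 3/4.


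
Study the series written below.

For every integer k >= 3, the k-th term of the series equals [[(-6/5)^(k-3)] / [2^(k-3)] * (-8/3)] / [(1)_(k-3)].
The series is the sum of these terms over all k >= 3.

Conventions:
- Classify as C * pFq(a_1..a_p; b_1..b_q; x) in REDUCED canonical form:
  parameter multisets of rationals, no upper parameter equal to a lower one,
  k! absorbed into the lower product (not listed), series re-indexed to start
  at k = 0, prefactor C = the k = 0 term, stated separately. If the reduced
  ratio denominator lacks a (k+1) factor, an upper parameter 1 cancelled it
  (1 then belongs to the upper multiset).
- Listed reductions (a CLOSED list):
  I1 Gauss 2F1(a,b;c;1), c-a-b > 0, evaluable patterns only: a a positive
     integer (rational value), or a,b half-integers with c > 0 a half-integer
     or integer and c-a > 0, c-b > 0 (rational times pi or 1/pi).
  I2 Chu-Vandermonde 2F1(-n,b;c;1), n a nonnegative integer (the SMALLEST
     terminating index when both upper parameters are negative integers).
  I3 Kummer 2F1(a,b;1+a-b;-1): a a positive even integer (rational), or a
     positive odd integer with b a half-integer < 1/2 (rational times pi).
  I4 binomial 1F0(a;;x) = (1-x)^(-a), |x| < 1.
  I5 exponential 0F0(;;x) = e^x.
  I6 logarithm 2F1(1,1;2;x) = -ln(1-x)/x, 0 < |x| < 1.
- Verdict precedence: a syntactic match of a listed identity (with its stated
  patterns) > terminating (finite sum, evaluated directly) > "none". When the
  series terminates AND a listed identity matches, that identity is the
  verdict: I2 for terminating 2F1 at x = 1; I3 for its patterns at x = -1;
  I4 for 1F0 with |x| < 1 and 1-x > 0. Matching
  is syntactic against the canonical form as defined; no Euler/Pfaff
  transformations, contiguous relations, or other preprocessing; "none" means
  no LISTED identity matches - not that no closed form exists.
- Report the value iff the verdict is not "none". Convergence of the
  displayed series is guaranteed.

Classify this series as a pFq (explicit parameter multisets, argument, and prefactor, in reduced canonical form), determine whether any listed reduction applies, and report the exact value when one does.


At argument -3/5: a 0F0 with upper {-}, lower {-}, scaled by C = -8/3. Verdict at x = -3/5: the I5 exponential reduction matches (the 0F0 exponential series at x = -3/5). Its exact value is (-8/3) * e^(-3/5).

Key observation: from the first term -8/3: the two k-th powers (C = -8/3) combine into one argument.
Consecutive-term ratio: r(k) = (-3/5) * 1 / [(k+1)] ; factor over Q: parameters, x = (-3/5), and C = -8/3.


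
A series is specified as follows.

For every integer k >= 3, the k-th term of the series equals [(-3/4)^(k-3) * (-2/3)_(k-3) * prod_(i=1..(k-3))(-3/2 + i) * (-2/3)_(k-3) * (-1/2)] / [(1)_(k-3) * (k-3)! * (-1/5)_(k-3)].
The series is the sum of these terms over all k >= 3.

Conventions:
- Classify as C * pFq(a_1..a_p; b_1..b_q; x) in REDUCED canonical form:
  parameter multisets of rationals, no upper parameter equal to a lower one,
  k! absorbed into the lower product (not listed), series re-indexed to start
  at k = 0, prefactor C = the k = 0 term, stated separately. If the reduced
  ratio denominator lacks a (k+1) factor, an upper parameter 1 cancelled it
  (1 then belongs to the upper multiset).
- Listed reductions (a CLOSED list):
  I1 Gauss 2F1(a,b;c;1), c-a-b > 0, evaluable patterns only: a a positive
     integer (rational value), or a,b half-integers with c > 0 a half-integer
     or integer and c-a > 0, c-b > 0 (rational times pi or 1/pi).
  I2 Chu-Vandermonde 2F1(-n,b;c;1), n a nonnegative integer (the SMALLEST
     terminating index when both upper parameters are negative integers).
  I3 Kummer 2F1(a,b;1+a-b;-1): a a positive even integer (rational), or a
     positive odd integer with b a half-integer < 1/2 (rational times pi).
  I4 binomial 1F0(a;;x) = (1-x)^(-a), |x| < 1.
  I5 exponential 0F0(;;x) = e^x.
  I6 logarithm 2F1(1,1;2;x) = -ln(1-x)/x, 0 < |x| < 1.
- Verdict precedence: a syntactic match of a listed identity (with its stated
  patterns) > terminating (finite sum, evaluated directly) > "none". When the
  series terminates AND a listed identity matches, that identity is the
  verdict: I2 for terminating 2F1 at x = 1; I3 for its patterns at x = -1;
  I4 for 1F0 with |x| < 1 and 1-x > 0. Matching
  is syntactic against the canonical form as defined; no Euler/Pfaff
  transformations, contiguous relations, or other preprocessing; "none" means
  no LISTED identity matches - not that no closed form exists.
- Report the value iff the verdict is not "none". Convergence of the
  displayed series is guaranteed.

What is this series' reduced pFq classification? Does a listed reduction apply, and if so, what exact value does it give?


Classification (C = -1/2): 3F2 with upper {-2/3, -2/3, -1/2}, lower {-1/5, 1}, argument x = -3/4. Verdict: none here - no I1-I6 shape fits x = -3/4 with lower {-1/5, 1}.

The tell: t_0 = -1/2 here, and the denominator's factorial ratio (C = -1/2, x = -3/4) is a lower Pochhammer.
Term ratio: r(k) = (-3/4) * (k-2/3) (k-2/3) (k-1/2) / [(k-1/5) (k+1) (k+1)] ; factor over Q: parameters, x = (-3/4), and C = -1/2.


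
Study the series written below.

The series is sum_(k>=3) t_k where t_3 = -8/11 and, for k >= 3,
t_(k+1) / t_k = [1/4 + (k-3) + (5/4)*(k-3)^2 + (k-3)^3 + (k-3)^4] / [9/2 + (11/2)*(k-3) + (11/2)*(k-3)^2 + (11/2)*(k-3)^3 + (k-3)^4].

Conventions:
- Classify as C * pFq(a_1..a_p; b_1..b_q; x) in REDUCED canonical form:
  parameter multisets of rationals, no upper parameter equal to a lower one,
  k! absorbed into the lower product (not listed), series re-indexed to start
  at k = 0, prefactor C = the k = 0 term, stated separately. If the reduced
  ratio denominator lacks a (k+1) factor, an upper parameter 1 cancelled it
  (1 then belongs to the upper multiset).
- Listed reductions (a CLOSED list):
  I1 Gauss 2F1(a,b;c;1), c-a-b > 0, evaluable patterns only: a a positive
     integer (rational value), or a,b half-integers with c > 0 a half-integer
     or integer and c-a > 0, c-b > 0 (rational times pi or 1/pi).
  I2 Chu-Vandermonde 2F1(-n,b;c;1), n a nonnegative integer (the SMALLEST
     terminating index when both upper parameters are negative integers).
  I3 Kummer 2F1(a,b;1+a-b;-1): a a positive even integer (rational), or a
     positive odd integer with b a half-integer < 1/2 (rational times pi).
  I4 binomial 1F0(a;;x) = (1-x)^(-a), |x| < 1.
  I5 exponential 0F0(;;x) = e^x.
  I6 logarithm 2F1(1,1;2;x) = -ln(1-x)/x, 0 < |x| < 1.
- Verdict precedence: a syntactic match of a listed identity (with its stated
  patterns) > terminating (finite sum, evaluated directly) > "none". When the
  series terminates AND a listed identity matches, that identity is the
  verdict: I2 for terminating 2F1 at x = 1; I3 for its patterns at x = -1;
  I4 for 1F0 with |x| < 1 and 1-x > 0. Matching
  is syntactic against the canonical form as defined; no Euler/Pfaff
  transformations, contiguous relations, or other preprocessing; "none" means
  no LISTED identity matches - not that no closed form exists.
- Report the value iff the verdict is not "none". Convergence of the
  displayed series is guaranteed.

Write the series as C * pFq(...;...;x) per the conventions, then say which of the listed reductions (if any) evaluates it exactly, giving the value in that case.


This is -8/11 * 2F1(1/2, 1/2; 9/2; 1) in reduced canonical form. Verdict at x = 1: Gauss (I1, half-integer pattern) matches (x = 1; upper {1/2, 1/2} half-integers, c = 9/2 in the evaluable pattern). Exact value: (-175/704) * pi.

Structural cue: x = 1 and the ratio is unreduced: k^2 + 1 divides both sides (prefactor -8/11).
Consecutive-term ratio: r(k) = 1 * (k+1/2) (k+1/2) / [(k+9/2) (k+1)] - rational in k. x = 1; t_0 = -8/11; negate the roots.


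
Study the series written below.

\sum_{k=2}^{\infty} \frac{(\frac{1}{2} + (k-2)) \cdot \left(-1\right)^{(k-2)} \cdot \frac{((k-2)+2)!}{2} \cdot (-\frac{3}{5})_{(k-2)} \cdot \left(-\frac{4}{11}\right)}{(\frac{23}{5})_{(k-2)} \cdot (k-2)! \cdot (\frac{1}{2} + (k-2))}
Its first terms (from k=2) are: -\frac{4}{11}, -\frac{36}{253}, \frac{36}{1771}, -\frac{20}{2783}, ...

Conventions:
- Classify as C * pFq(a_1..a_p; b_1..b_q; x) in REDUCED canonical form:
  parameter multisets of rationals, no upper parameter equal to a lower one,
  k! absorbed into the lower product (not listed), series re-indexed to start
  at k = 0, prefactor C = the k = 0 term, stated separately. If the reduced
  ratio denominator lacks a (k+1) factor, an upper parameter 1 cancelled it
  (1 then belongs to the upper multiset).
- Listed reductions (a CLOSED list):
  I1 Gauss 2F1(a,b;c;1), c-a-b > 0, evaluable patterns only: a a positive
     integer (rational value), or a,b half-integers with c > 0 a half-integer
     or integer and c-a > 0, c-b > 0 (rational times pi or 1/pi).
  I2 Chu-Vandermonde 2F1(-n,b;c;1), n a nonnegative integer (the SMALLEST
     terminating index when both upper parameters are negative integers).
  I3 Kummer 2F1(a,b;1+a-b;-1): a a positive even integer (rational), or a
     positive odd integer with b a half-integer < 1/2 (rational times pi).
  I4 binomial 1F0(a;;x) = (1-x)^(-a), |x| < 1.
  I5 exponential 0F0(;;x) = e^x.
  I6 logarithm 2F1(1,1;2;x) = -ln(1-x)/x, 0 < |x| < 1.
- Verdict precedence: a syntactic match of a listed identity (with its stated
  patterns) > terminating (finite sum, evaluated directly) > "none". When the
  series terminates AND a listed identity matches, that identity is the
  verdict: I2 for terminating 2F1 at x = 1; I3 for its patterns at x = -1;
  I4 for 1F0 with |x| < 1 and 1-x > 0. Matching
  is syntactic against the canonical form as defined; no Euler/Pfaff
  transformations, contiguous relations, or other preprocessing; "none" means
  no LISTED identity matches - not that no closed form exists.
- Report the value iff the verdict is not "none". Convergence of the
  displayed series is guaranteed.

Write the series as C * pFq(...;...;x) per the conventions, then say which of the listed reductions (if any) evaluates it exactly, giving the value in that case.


Canonical form: C = -\frac{4}{11} times 2F1 with upper {-\frac{3}{5}, 3}, lower {\frac{23}{5}}, x = -1. Verdict: none - this 2F1 at x = -1 matches no listed pattern, and upper {-\frac{3}{5}, 3} holds no stopper.

Key observation: from the first term -\frac{4}{11}: k + 1/2 divides numerator and denominator alike; C = -4/11, x = -1 after cancelling.
Consecutive-term ratio: r(k) = -1 * (k-\frac{3}{5}) (k+3) / [(k+\frac{23}{5}) (k+1)] - rational in k. x = -1; t_0 = -\frac{4}{11}; negate the roots.


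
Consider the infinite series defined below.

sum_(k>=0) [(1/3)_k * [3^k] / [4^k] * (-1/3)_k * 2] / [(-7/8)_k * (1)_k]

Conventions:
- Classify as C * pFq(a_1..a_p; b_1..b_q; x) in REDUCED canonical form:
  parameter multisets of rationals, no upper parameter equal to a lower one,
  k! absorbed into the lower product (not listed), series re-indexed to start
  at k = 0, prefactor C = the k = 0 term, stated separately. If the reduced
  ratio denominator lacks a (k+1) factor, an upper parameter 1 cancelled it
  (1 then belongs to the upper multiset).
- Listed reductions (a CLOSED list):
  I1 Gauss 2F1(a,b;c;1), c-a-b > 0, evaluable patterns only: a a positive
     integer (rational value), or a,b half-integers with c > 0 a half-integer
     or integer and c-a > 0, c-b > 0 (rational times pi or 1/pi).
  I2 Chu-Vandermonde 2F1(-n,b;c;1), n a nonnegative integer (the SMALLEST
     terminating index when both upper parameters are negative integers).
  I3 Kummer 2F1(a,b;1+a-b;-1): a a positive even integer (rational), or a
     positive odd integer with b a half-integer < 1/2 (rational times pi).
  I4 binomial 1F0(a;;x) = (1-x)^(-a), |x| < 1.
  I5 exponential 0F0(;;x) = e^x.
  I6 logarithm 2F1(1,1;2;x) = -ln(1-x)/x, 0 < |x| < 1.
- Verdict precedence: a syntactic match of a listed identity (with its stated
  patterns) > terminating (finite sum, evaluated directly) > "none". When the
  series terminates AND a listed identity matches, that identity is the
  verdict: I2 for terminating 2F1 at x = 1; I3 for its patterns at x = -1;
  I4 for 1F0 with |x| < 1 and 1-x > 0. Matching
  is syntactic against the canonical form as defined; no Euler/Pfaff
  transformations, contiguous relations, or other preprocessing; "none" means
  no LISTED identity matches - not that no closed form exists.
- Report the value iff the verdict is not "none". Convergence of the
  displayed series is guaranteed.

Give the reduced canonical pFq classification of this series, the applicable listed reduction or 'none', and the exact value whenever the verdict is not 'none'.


This is 2 * 2F1(-1/3, 1/3; -7/8; 3/4) in reduced canonical form. Verdict: none - this 2F1 at x = 3/4 matches no listed pattern, and upper {-1/3, 1/3} holds no stopper.

Key observation: with t_0 = 2, the two geometric factors (C = 2, x = 3/4) combine into one argument.
Term ratio: r(k) = (3/4) * (k-1/3) (k+1/3) / [(k-7/8) (k+1)] - rational in k, leading ratio (3/4); with t_0 = 2, classification follows.
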